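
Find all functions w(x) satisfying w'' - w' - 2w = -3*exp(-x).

w = C1*exp(-x) + C2*exp(2*x) + x*exp(-x)

Characteristic equation r² - r - 2 = 0 factors as (r + 1)(r - 2) = 0, so r = -1, 2.
Hence w_h = C1*exp(-x) + C2*exp(2*x).
Since exp(-x) solves the homogeneous equation (r = -1 is a root of multiplicity 1), multiply the trial by x. Try w_p = A*x*exp(-x). Substituting into the equation and dividing by exp(-x) gives A = 1, so w_p = x*exp(-x).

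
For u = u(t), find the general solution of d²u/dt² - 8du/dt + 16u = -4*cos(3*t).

Characteristic equation r² - 8r + 16 = 0 has discriminant (-8)² - 4·(16) = 0, so r = 4 is a repeated root.
Hence u_h = (C1 + C2*t)*exp(4*t).
Try u_p = A*cos(3*t) + B*sin(3*t). Substituting and equating the coefficients of cos(3t) and sin(3t) gives A = -28/625, B = 96/625, so u_p = -28*cos(3*t)/625 + 96*sin(3*t)/625.

u = -28*cos(3*t)/625 + 96*sin(3*t)/625 + C1*exp(4*t) + C2*t*exp(4*t)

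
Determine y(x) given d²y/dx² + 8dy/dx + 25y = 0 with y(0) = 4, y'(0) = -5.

Characteristic equation r² + 8r + 25 = 0 has discriminant (8)² - 4·(25) = -36 < 0, so r = -4 ± 3i.
Hence y_h = C1*cos(3*x)*exp(-4*x) + C2*exp(-4*x)*sin(3*x).
Apply the initial conditions: y(0) = C1 = 4 and y'(0) = -4*C1 + 3*C2 = -5. Solving gives C1 = 4, C2 = 11/3.

y = 4*cos(3*x)*exp(-4*x) + 11*exp(-4*x)*sin(3*x)/3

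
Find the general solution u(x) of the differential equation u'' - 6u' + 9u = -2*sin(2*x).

Characteristic equation r² - 6r + 9 = 0 has discriminant (-6)² - 4·(9) = 0, so r = 3 is a repeated root.
Hence u_h = (C1 + C2*x)*exp(3*x).
Try u_p = A*cos(2*x) + B*sin(2*x). Substituting and equating the coefficients of cos(2x) and sin(2x) gives A = -24/169, B = -10/169, so u_p = -24*cos(2*x)/169 - 10*sin(2*x)/169.

u = -24*cos(2*x)/169 - 10*sin(2*x)/169 + C1*exp(3*x) + C2*x*exp(3*x)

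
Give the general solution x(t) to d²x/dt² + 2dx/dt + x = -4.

Characteristic equation r² + 2r + 1 = 0 has discriminant (2)² - 4·(1) = 0, so r = -1 is a repeated root.
Hence x_h = (C1 + C2*t)*exp(-t).
For the particular solution try x_p = A0. Substituting and matching coefficients of each power of t gives A0 = -4, so x_p = -4.

x = -4 + C1*exp(-t) + C2*t*exp(-t)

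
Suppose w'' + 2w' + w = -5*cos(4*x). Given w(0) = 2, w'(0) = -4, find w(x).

w = -40*sin(4*x)/289 + 75*cos(4*x)/289 + 503*exp(-x)/289 - 29*x*exp(-x)/17

Characteristic equation r² + 2r + 1 = 0 has discriminant (2)² - 4·(1) = 0, so r = -1 is a repeated root.
Hence w_h = (C1 + C2*x)*exp(-x).
Try w_p = A*cos(4*x) + B*sin(4*x). Substituting and equating the coefficients of cos(4x) and sin(4x) gives A = 75/289, B = -40/289, so w_p = -40*sin(4*x)/289 + 75*cos(4*x)/289.
General solution: w = -40*sin(4*x)/289 + 75*cos(4*x)/289 + C1*exp(-x) + C2*x*exp(-x).
Apply the initial conditions: w(0) = 75/289 + C1 = 2 and w'(0) = -160/289 + C2 - C1 = -4. Solving gives C1 = 503/289, C2 = -29/17.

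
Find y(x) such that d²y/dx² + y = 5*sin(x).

y = C1*cos(x) + C2*sin(x) - 5*x*cos(x)/2

Characteristic equation r² + 1 = 0 has discriminant (0)² - 4·(1) = -4 < 0, so r = ± i.
Hence y_h = C1*cos(x) + C2*sin(x).
Since ±1i are characteristic roots, multiply the trial by x. Try y_p = x*(A*cos(x) + B*sin(x)). Substituting and equating the coefficients of cos(x) and sin(x) gives A = -5/2, B = 0, so y_p = -5*x*cos(x)/2.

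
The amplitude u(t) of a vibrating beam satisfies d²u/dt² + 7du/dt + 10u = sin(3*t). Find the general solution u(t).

u = -21*cos(3*t)/442 + sin(3*t)/442 + C1*exp(-5*t) + C2*exp(-2*t)

Characteristic equation r² + 7r + 10 = 0 factors as (r + 5)(r + 2) = 0, so r = -5, -2.
Hence u_h = C1*exp(-5*t) + C2*exp(-2*t).
Try u_p = A*cos(3*t) + B*sin(3*t). Substituting and equating the coefficients of cos(3t) and sin(3t) gives A = -21/442, B = 1/442, so u_p = -21*cos(3*t)/442 + sin(3*t)/442.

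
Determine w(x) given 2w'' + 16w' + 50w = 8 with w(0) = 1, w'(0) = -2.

w = 4/25 + 21*cos(3*x)*exp(-4*x)/25 + 34*exp(-4*x)*sin(3*x)/75

Divide through by 2: w'' + 8w' + 25w = 4.
Characteristic equation r² + 8r + 25 = 0 has discriminant (8)² - 4·(25) = -36 < 0, so r = -4 ± 3i.
Hence w_h = C1*cos(3*x)*exp(-4*x) + C2*exp(-4*x)*sin(3*x).
For the particular solution try w_p = A0. Substituting and matching coefficients of each power of x gives A0 = 4/25, so w_p = 4/25.
General solution: w = 4/25 + C1*cos(3*x)*exp(-4*x) + C2*exp(-4*x)*sin(3*x).
Apply the initial conditions: w(0) = 4/25 + C1 = 1 and w'(0) = -4*C1 + 3*C2 = -2. Solving gives C1 = 21/25, C2 = 34/75.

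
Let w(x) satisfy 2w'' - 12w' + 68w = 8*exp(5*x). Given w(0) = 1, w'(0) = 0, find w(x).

w = 4*exp(5*x)/29 - 19*exp(3*x)*sin(5*x)/29 + 25*cos(5*x)*exp(3*x)/29

Divide through by 2: w'' - 6w' + 34w = 4*exp(5*x).
Characteristic equation r² - 6r + 34 = 0 has discriminant (-6)² - 4·(34) = -100 < 0, so r = 3 ± 5i.
Hence w_h = C1*cos(5*x)*exp(3*x) + C2*exp(3*x)*sin(5*x).
Try w_p = A*exp(5*x). Substituting into the equation and dividing by exp(5*x) gives A = 4/29, so w_p = 4*exp(5*x)/29.
General solution: w = 4*exp(5*x)/29 + C1*cos(5*x)*exp(3*x) + C2*exp(3*x)*sin(5*x).
Apply the initial conditions: w(0) = 4/29 + C1 = 1 and w'(0) = 20/29 + 3*C1 + 5*C2 = 0. Solving gives C1 = 25/29, C2 = -19/29.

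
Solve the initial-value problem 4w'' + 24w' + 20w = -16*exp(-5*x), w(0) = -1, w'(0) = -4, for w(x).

w = -5*exp(-x)/2 + 3*exp(-5*x)/2 + x*exp(-5*x)

Divide through by 4: w'' + 6w' + 5w = -4*exp(-5*x).
Characteristic equation r² + 6r + 5 = 0 factors as (r + 1)(r + 5) = 0, so r = -1, -5.
Hence w_h = C1*exp(-x) + C2*exp(-5*x).
Since exp(-5*x) solves the homogeneous equation (r = -5 is a root of multiplicity 1), multiply the trial by x. Try w_p = A*x*exp(-5*x). Substituting into the equation and dividing by exp(-5*x) gives A = 1, so w_p = x*exp(-5*x).
General solution: w = C1*exp(-x) + C2*exp(-5*x) + x*exp(-5*x).
Apply the initial conditions: w(0) = C1 + C2 = -1 and w'(0) = 1 - C1 - 5*C2 = -4. Solving gives C1 = -5/2, C2 = 3/2.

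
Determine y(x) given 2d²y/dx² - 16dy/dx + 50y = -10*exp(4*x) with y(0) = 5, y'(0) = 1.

Divide through by 2: y'' - 8y' + 25y = -5*exp(4*x).
Characteristic equation r² - 8r + 25 = 0 has discriminant (-8)² - 4·(25) = -36 < 0, so r = 4 ± 3i.
Hence y_h = C1*cos(3*x)*exp(4*x) + C2*exp(4*x)*sin(3*x).
Try y_p = A*exp(4*x). Substituting into the equation and dividing by exp(4*x) gives A = -5/9, so y_p = -5*exp(4*x)/9.
General solution: y = -5*exp(4*x)/9 + C1*cos(3*x)*exp(4*x) + C2*exp(4*x)*sin(3*x).
Apply the initial conditions: y(0) = -5/9 + C1 = 5 and y'(0) = -20/9 + 3*C2 + 4*C1 = 1. Solving gives C1 = 50/9, C2 = -19/3.

y = -5*exp(4*x)/9 - 19*exp(4*x)*sin(3*x)/3 + 50*cos(3*x)*exp(4*x)/9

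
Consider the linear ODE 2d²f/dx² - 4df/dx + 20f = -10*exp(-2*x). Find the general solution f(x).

Divide through by 2: f'' - 2f' + 10f = -5*exp(-2*x).
Characteristic equation r² - 2r + 10 = 0 has discriminant (-2)² - 4·(10) = -36 < 0, so r = 1 ± 3i.
Hence f_h = C1*cos(3*x)*exp(x) + C2*exp(x)*sin(3*x).
Try f_p = A*exp(-2*x). Substituting into the equation and dividing by exp(-2*x) gives A = -5/18, so f_p = -5*exp(-2*x)/18.

f = -5*exp(-2*x)/18 + C1*cos(3*x)*exp(x) + C2*exp(x)*sin(3*x)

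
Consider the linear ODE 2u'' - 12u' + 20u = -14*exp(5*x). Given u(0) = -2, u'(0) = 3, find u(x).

u = -7*exp(5*x)/5 - 3*cos(x)*exp(3*x)/5 + 59*exp(3*x)*sin(x)/5

Divide through by 2: u'' - 6u' + 10u = -7*exp(5*x).
Characteristic equation r² - 6r + 10 = 0 has discriminant (-6)² - 4·(10) = -4 < 0, so r = 3 ± i.
Hence u_h = C1*cos(x)*exp(3*x) + C2*exp(3*x)*sin(x).
Try u_p = A*exp(5*x). Substituting into the equation and dividing by exp(5*x) gives A = -7/5, so u_p = -7*exp(5*x)/5.
General solution: u = -7*exp(5*x)/5 + C1*cos(x)*exp(3*x) + C2*exp(3*x)*sin(x).
Apply the initial conditions: u(0) = -7/5 + C1 = -2 and u'(0) = -7 + C2 + 3*C1 = 3. Solving gives C1 = -3/5, C2 = 59/5.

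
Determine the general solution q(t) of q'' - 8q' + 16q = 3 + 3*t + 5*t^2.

Characteristic equation r² - 8r + 16 = 0 has discriminant (-8)² - 4·(16) = 0, so r = 4 is a repeated root.
Hence q_h = (C1 + C2*t)*exp(4*t).
For the particular solution try q_p = A0 + A1*t + A2*t^2. Substituting and matching coefficients of each power of t gives A0 = 51/128, A1 = 1/2, A2 = 5/16, so q_p = 51/128 + t/2 + 5*t^2/16.

q = 51/128 + t/2 + 5*t**2/16 + C1*exp(4*t) + C2*t*exp(4*t)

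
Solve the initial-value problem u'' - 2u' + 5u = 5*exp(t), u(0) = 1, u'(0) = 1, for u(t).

u = 5*exp(t)/4 - cos(2*t)*exp(t)/4

Characteristic equation r² - 2r + 5 = 0 has discriminant (-2)² - 4·(5) = -16 < 0, so r = 1 ± 2i.
Hence u_h = C1*cos(2*t)*exp(t) + C2*exp(t)*sin(2*t).
Try u_p = A*exp(t). Substituting into the equation and dividing by exp(t) gives A = 5/4, so u_p = 5*exp(t)/4.
General solution: u = 5*exp(t)/4 + C1*cos(2*t)*exp(t) + C2*exp(t)*sin(2*t).
Apply the initial conditions: u(0) = 5/4 + C1 = 1 and u'(0) = 5/4 + C1 + 2*C2 = 1. Solving gives C1 = -1/4, C2 = 0.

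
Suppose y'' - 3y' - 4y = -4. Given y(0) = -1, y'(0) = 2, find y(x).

y = 1 - 2*exp(-x)

Characteristic equation r² - 3r - 4 = 0 factors as (r + 1)(r - 4) = 0, so r = -1, 4.
Hence y_h = C1*exp(-x) + C2*exp(4*x).
For the particular solution try y_p = A0. Substituting and matching coefficients of each power of x gives A0 = 1, so y_p = 1.
General solution: y = 1 + C1*exp(-x) + C2*exp(4*x).
Apply the initial conditions: y(0) = 1 + C1 + C2 = -1 and y'(0) = -C1 + 4*C2 = 2. Solving gives C1 = -2, C2 = 0.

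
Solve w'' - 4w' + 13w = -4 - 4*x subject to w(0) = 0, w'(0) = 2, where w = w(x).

w = -68/169 - 4*x/13 + 68*cos(3*x)*exp(2*x)/169 + 254*exp(2*x)*sin(3*x)/507

Characteristic equation r² - 4r + 13 = 0 has discriminant (-4)² - 4·(13) = -36 < 0, so r = 2 ± 3i.
Hence w_h = C1*cos(3*x)*exp(2*x) + C2*exp(2*x)*sin(3*x).
For the particular solution try w_p = A0 + A1*x. Substituting and matching coefficients of each power of x gives A0 = -68/169, A1 = -4/13, so w_p = -68/169 - 4*x/13.
General solution: w = -68/169 - 4*x/13 + C1*cos(3*x)*exp(2*x) + C2*exp(2*x)*sin(3*x).
Apply the initial conditions: w(0) = -68/169 + C1 = 0 and w'(0) = -4/13 + 2*C1 + 3*C2 = 2. Solving gives C1 = 68/169, C2 = 254/507.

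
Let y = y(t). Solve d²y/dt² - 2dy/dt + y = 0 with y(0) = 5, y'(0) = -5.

y = 5*exp(t) - 10*t*exp(t)

Characteristic equation r² - 2r + 1 = 0 has discriminant (-2)² - 4·(1) = 0, so r = 1 is a repeated root.
Hence y_h = (C1 + C2*t)*exp(t).
Apply the initial conditions: y(0) = C1 = 5 and y'(0) = C1 + C2 = -5. Solving gives C1 = 5, C2 = -10.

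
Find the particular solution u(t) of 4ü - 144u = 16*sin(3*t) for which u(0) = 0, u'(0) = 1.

Divide through by 4: u'' - 36u = 4*sin(3*t).
Characteristic equation r² - 36 = 0 factors as (r + 6)(r - 6) = 0, so r = -6, 6.
Hence u_h = C1*exp(-6*t) + C2*exp(6*t).
Try u_p = A*cos(3*t) + B*sin(3*t). Substituting and equating the coefficients of cos(3t) and sin(3t) gives A = 0, B = -4/45, so u_p = -4*sin(3*t)/45.
General solution: u = -4*sin(3*t)/45 + C1*exp(-6*t) + C2*exp(6*t).
Apply the initial conditions: u(0) = C1 + C2 = 0 and u'(0) = -4/15 - 6*C1 + 6*C2 = 1. Solving gives C1 = -19/180, C2 = 19/180.

u = -19*exp(-6*t)/180 - 4*sin(3*t)/45 + 19*exp(6*t)/180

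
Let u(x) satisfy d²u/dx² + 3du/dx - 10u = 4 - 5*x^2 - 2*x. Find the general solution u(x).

Characteristic equation r² + 3r - 10 = 0 factors as (r - 2)(r + 5) = 0, so r = 2, -5.
Hence u_h = C1*exp(2*x) + C2*exp(-5*x).
For the particular solution try u_p = A0 + A1*x + A2*x^2. Substituting and matching coefficients of each power of x gives A0 = -3/20, A1 = 1/2, A2 = 1/2, so u_p = -3/20 + x/2 + x^2/2.

u = -3/20 + x/2 + x**2/2 + C1*exp(2*x) + C2*exp(-5*x)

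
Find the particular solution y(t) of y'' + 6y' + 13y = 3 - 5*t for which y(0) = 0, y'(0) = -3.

y = 69/169 - 5*t/13 - 649*exp(-3*t)*sin(2*t)/338 - 69*cos(2*t)*exp(-3*t)/169

Characteristic equation r² + 6r + 13 = 0 has discriminant (6)² - 4·(13) = -16 < 0, so r = -3 ± 2i.
Hence y_h = C1*cos(2*t)*exp(-3*t) + C2*exp(-3*t)*sin(2*t).
For the particular solution try y_p = A0 + A1*t. Substituting and matching coefficients of each power of t gives A0 = 69/169, A1 = -5/13, so y_p = 69/169 - 5*t/13.
General solution: y = 69/169 - 5*t/13 + C1*cos(2*t)*exp(-3*t) + C2*exp(-3*t)*sin(2*t).
Apply the initial conditions: y(0) = 69/169 + C1 = 0 and y'(0) = -5/13 - 3*C1 + 2*C2 = -3. Solving gives C1 = -69/169, C2 = -649/338.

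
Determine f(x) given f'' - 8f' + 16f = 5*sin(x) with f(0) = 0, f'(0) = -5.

f = -40*exp(4*x)/289 + 40*cos(x)/289 + 75*sin(x)/289 - 80*x*exp(4*x)/17

Characteristic equation r² - 8r + 16 = 0 has discriminant (-8)² - 4·(16) = 0, so r = 4 is a repeated root.
Hence f_h = (C1 + C2*x)*exp(4*x).
Try f_p = A*cos(x) + B*sin(x). Substituting and equating the coefficients of cos(x) and sin(x) gives A = 40/289, B = 75/289, so f_p = 40*cos(x)/289 + 75*sin(x)/289.
General solution: f = 40*cos(x)/289 + 75*sin(x)/289 + C1*exp(4*x) + C2*x*exp(4*x).
Apply the initial conditions: f(0) = 40/289 + C1 = 0 and f'(0) = 75/289 + C2 + 4*C1 = -5. Solving gives C1 = -40/289, C2 = -80/17.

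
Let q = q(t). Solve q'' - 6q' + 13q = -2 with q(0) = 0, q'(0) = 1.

Characteristic equation r² - 6r + 13 = 0 has discriminant (-6)² - 4·(13) = -16 < 0, so r = 3 ± 2i.
Hence q_h = C1*cos(2*t)*exp(3*t) + C2*exp(3*t)*sin(2*t).
For the particular solution try q_p = A0. Substituting and matching coefficients of each power of t gives A0 = -2/13, so q_p = -2/13.
General solution: q = -2/13 + C1*cos(2*t)*exp(3*t) + C2*exp(3*t)*sin(2*t).
Apply the initial conditions: q(0) = -2/13 + C1 = 0 and q'(0) = 2*C2 + 3*C1 = 1. Solving gives C1 = 2/13, C2 = 7/26.

q = -2/13 + 2*cos(2*t)*exp(3*t)/13 + 7*exp(3*t)*sin(2*t)/26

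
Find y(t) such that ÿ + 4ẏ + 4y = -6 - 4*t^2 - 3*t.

y = -9/4 - t**2 + 5*t/4 + C1*exp(-2*t) + C2*t*exp(-2*t)

Characteristic equation r² + 4r + 4 = 0 has discriminant (4)² - 4·(4) = 0, so r = -2 is a repeated root.
Hence y_h = (C1 + C2*t)*exp(-2*t).
For the particular solution try y_p = A0 + A1*t + A2*t^2. Substituting and matching coefficients of each power of t gives A0 = -9/4, A1 = 5/4, A2 = -1, so y_p = -9/4 - t^2 + 5*t/4.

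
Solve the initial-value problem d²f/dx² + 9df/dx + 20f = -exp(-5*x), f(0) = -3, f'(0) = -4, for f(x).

f = -20*exp(-4*x) + 17*exp(-5*x) + x*exp(-5*x)

Characteristic equation r² + 9r + 20 = 0 factors as (r + 4)(r + 5) = 0, so r = -4, -5.
Hence f_h = C1*exp(-4*x) + C2*exp(-5*x).
Since exp(-5*x) solves the homogeneous equation (r = -5 is a root of multiplicity 1), multiply the trial by x. Try f_p = A*x*exp(-5*x). Substituting into the equation and dividing by exp(-5*x) gives A = 1, so f_p = x*exp(-5*x).
General solution: f = C1*exp(-4*x) + C2*exp(-5*x) + x*exp(-5*x).
Apply the initial conditions: f(0) = C1 + C2 = -3 and f'(0) = 1 - 5*C2 - 4*C1 = -4. Solving gives C1 = -20, C2 = 17.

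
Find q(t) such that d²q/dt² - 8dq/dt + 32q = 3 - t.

q = 11/128 - t/32 + C1*cos(4*t)*exp(4*t) + C2*exp(4*t)*sin(4*t)

Characteristic equation r² - 8r + 32 = 0 has discriminant (-8)² - 4·(32) = -64 < 0, so r = 4 ± 4i.
Hence q_h = C1*cos(4*t)*exp(4*t) + C2*exp(4*t)*sin(4*t).
For the particular solution try q_p = A0 + A1*t. Substituting and matching coefficients of each power of t gives A0 = 11/128, A1 = -1/32, so q_p = 11/128 - t/32.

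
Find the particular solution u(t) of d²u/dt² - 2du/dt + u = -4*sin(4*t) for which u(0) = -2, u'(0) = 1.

Characteristic equation r² - 2r + 1 = 0 has discriminant (-2)² - 4·(1) = 0, so r = 1 is a repeated root.
Hence u_h = (C1 + C2*t)*exp(t).
Try u_p = A*cos(4*t) + B*sin(4*t). Substituting and equating the coefficients of cos(4t) and sin(4t) gives A = -32/289, B = 60/289, so u_p = -32*cos(4*t)/289 + 60*sin(4*t)/289.
General solution: u = -32*cos(4*t)/289 + 60*sin(4*t)/289 + C1*exp(t) + C2*t*exp(t).
Apply the initial conditions: u(0) = -32/289 + C1 = -2 and u'(0) = 240/289 + C1 + C2 = 1. Solving gives C1 = -546/289, C2 = 35/17.

u = -546*exp(t)/289 - 32*cos(4*t)/289 + 60*sin(4*t)/289 + 35*t*exp(t)/17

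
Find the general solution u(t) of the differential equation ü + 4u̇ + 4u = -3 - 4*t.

u = 1/4 - t + C1*exp(-2*t) + C2*t*exp(-2*t)

Characteristic equation r² + 4r + 4 = 0 has discriminant (4)² - 4·(4) = 0, so r = -2 is a repeated root.
Hence u_h = (C1 + C2*t)*exp(-2*t).
For the particular solution try u_p = A0 + A1*t. Substituting and matching coefficients of each power of t gives A0 = 1/4, A1 = -1, so u_p = 1/4 - t.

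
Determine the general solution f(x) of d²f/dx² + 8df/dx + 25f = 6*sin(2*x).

f = -96*cos(2*x)/697 + 126*sin(2*x)/697 + C1*cos(3*x)*exp(-4*x) + C2*exp(-4*x)*sin(3*x)

Characteristic equation r² + 8r + 25 = 0 has discriminant (8)² - 4·(25) = -36 < 0, so r = -4 ± 3i.
Hence f_h = C1*cos(3*x)*exp(-4*x) + C2*exp(-4*x)*sin(3*x).
Try f_p = A*cos(2*x) + B*sin(2*x). Substituting and equating the coefficients of cos(2x) and sin(2x) gives A = -96/697, B = 126/697, so f_p = -96*cos(2*x)/697 + 126*sin(2*x)/697.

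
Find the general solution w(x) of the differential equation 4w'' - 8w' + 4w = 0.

Divide through by 4: w'' - 2w' + w = 0.
Characteristic equation r² - 2r + 1 = 0 has discriminant (-2)² - 4·(1) = 0, so r = 1 is a repeated root.
Hence w_h = (C1 + C2*x)*exp(x).

w = C1*exp(x) + C2*x*exp(x)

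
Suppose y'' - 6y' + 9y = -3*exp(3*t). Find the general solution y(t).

y = C1*exp(3*t) - 3*t**2*exp(3*t)/2 + C2*t*exp(3*t)

Characteristic equation r² - 6r + 9 = 0 has discriminant (-6)² - 4·(9) = 0, so r = 3 is a repeated root.
Hence y_h = (C1 + C2*t)*exp(3*t).
Since exp(3*t) solves the homogeneous equation (r = 3 is a root of multiplicity 2), multiply the trial by t^2. Try y_p = A*t^2*exp(3*t). Substituting into the equation and dividing by exp(3*t) gives A = -3/2, so y_p = -3*t^2*exp(3*t)/2.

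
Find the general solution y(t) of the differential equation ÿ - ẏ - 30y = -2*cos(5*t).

y = sin(5*t)/305 + 11*cos(5*t)/305 + C1*exp(6*t) + C2*exp(-5*t)

Characteristic equation r² - r - 30 = 0 factors as (r - 6)(r + 5) = 0, so r = 6, -5.
Hence y_h = C1*exp(6*t) + C2*exp(-5*t).
Try y_p = A*cos(5*t) + B*sin(5*t). Substituting and equating the coefficients of cos(5t) and sin(5t) gives A = 11/305, B = 1/305, so y_p = sin(5*t)/305 + 11*cos(5*t)/305.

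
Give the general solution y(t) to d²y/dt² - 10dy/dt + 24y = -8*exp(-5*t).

Characteristic equation r² - 10r + 24 = 0 factors as (r - 4)(r - 6) = 0, so r = 4, 6.
Hence y_h = C1*exp(4*t) + C2*exp(6*t).
Try y_p = A*exp(-5*t). Substituting into the equation and dividing by exp(-5*t) gives A = -8/99, so y_p = -8*exp(-5*t)/99.

y = -8*exp(-5*t)/99 + C1*exp(4*t) + C2*exp(6*t)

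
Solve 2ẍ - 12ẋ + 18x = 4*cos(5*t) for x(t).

Divide through by 2: x'' - 6x' + 9x = 2*cos(5*t).
Characteristic equation r² - 6r + 9 = 0 has discriminant (-6)² - 4·(9) = 0, so r = 3 is a repeated root.
Hence x_h = (C1 + C2*t)*exp(3*t).
Try x_p = A*cos(5*t) + B*sin(5*t). Substituting and equating the coefficients of cos(5t) and sin(5t) gives A = -8/289, B = -15/289, so x_p = -15*sin(5*t)/289 - 8*cos(5*t)/289.

x = -15*sin(5*t)/289 - 8*cos(5*t)/289 + C1*exp(3*t) + C2*t*exp(3*t)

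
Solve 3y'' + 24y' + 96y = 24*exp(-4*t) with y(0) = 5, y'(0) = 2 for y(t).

Divide through by 3: y'' + 8y' + 32y = 8*exp(-4*t).
Characteristic equation r² + 8r + 32 = 0 has discriminant (8)² - 4·(32) = -64 < 0, so r = -4 ± 4i.
Hence y_h = C1*cos(4*t)*exp(-4*t) + C2*exp(-4*t)*sin(4*t).
Try y_p = A*exp(-4*t). Substituting into the equation and dividing by exp(-4*t) gives A = 1/2, so y_p = exp(-4*t)/2.
General solution: y = exp(-4*t)/2 + C1*cos(4*t)*exp(-4*t) + C2*exp(-4*t)*sin(4*t).
Apply the initial conditions: y(0) = 1/2 + C1 = 5 and y'(0) = -2 - 4*C1 + 4*C2 = 2. Solving gives C1 = 9/2, C2 = 11/2.

y = exp(-4*t)/2 + 9*cos(4*t)*exp(-4*t)/2 + 11*exp(-4*t)*sin(4*t)/2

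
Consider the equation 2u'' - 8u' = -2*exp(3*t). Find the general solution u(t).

Divide through by 2: u'' - 4u' = -exp(3*t).
Characteristic equation r² - 4r = 0 factors as (r - 4)r = 0, so r = 4, 0.
Hence u_h = C1*exp(4*t) + C2.
Try u_p = A*exp(3*t). Substituting into the equation and dividing by exp(3*t) gives A = 1/3, so u_p = exp(3*t)/3.

u = C2 + exp(3*t)/3 + C1*exp(4*t)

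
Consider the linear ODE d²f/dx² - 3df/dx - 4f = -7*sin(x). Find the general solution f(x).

Characteristic equation r² - 3r - 4 = 0 factors as (r - 4)(r + 1) = 0, so r = 4, -1.
Hence f_h = C1*exp(4*x) + C2*exp(-x).
Try f_p = A*cos(x) + B*sin(x). Substituting and equating the coefficients of cos(x) and sin(x) gives A = -21/34, B = 35/34, so f_p = -21*cos(x)/34 + 35*sin(x)/34.

f = -21*cos(x)/34 + 35*sin(x)/34 + C1*exp(4*x) + C2*exp(-x)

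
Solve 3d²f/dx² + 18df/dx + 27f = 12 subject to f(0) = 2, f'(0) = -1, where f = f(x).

f = 4/9 + 14*exp(-3*x)/9 + 11*x*exp(-3*x)/3

Divide through by 3: f'' + 6f' + 9f = 4.
Characteristic equation r² + 6r + 9 = 0 has discriminant (6)² - 4·(9) = 0, so r = -3 is a repeated root.
Hence f_h = (C1 + C2*x)*exp(-3*x).
For the particular solution try f_p = A0. Substituting and matching coefficients of each power of x gives A0 = 4/9, so f_p = 4/9.
General solution: f = 4/9 + C1*exp(-3*x) + C2*x*exp(-3*x).
Apply the initial conditions: f(0) = 4/9 + C1 = 2 and f'(0) = C2 - 3*C1 = -1. Solving gives C1 = 14/9, C2 = 11/3.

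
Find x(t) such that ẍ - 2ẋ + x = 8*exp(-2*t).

x = 8*exp(-2*t)/9 + C1*exp(t) + C2*t*exp(t)

Characteristic equation r² - 2r + 1 = 0 has discriminant (-2)² - 4·(1) = 0, so r = 1 is a repeated root.
Hence x_h = (C1 + C2*t)*exp(t).
Try x_p = A*exp(-2*t). Substituting into the equation and dividing by exp(-2*t) gives A = 8/9, so x_p = 8*exp(-2*t)/9.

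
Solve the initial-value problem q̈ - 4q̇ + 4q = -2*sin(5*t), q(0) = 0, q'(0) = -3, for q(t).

Characteristic equation r² - 4r + 4 = 0 has discriminant (-4)² - 4·(4) = 0, so r = 2 is a repeated root.
Hence q_h = (C1 + C2*t)*exp(2*t).
Try q_p = A*cos(5*t) + B*sin(5*t). Substituting and equating the coefficients of cos(5t) and sin(5t) gives A = -40/841, B = 42/841, so q_p = -40*cos(5*t)/841 + 42*sin(5*t)/841.
General solution: q = -40*cos(5*t)/841 + 42*sin(5*t)/841 + C1*exp(2*t) + C2*t*exp(2*t).
Apply the initial conditions: q(0) = -40/841 + C1 = 0 and q'(0) = 210/841 + C2 + 2*C1 = -3. Solving gives C1 = 40/841, C2 = -97/29.

q = -40*cos(5*t)/841 + 40*exp(2*t)/841 + 42*sin(5*t)/841 - 97*t*exp(2*t)/29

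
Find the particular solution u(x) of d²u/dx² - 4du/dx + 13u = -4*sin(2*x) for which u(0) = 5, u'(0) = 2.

u = -36*sin(2*x)/145 - 32*cos(2*x)/145 - 384*exp(2*x)*sin(3*x)/145 + 757*cos(3*x)*exp(2*x)/145

Characteristic equation r² - 4r + 13 = 0 has discriminant (-4)² - 4·(13) = -36 < 0, so r = 2 ± 3i.
Hence u_h = C1*cos(3*x)*exp(2*x) + C2*exp(2*x)*sin(3*x).
Try u_p = A*cos(2*x) + B*sin(2*x). Substituting and equating the coefficients of cos(2x) and sin(2x) gives A = -32/145, B = -36/145, so u_p = -36*sin(2*x)/145 - 32*cos(2*x)/145.
General solution: u = -36*sin(2*x)/145 - 32*cos(2*x)/145 + C1*cos(3*x)*exp(2*x) + C2*exp(2*x)*sin(3*x).
Apply the initial conditions: u(0) = -32/145 + C1 = 5 and u'(0) = -72/145 + 2*C1 + 3*C2 = 2. Solving gives C1 = 757/145, C2 = -384/145.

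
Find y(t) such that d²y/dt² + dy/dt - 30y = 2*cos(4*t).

Characteristic equation r² + r - 30 = 0 factors as (r - 5)(r + 6) = 0, so r = 5, -6.
Hence y_h = C1*exp(5*t) + C2*exp(-6*t).
Try y_p = A*cos(4*t) + B*sin(4*t). Substituting and equating the coefficients of cos(4t) and sin(4t) gives A = -23/533, B = 2/533, so y_p = -23*cos(4*t)/533 + 2*sin(4*t)/533.

y = -23*cos(4*t)/533 + 2*sin(4*t)/533 + C1*exp(5*t) + C2*exp(-6*t)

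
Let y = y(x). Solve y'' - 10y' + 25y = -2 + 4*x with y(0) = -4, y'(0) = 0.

Characteristic equation r² - 10r + 25 = 0 has discriminant (-10)² - 4·(25) = 0, so r = 5 is a repeated root.
Hence y_h = (C1 + C2*x)*exp(5*x).
For the particular solution try y_p = A0 + A1*x. Substituting and matching coefficients of each power of x gives A0 = -2/125, A1 = 4/25, so y_p = -2/125 + 4*x/25.
General solution: y = -2/125 + 4*x/25 + C1*exp(5*x) + C2*x*exp(5*x).
Apply the initial conditions: y(0) = -2/125 + C1 = -4 and y'(0) = 4/25 + C2 + 5*C1 = 0. Solving gives C1 = -498/125, C2 = 494/25.

y = -2/125 - 498*exp(5*x)/125 + 4*x/25 + 494*x*exp(5*x)/25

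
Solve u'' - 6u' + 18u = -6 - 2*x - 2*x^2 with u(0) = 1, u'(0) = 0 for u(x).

Characteristic equation r² - 6r + 18 = 0 has discriminant (-6)² - 4·(18) = -36 < 0, so r = 3 ± 3i.
Hence u_h = C1*cos(3*x)*exp(3*x) + C2*exp(3*x)*sin(3*x).
For the particular solution try u_p = A0 + A1*x + A2*x^2. Substituting and matching coefficients of each power of x gives A0 = -31/81, A1 = -5/27, A2 = -1/9, so u_p = -31/81 - 5*x/27 - x^2/9.
General solution: u = -31/81 - 5*x/27 - x^2/9 + C1*cos(3*x)*exp(3*x) + C2*exp(3*x)*sin(3*x).
Apply the initial conditions: u(0) = -31/81 + C1 = 1 and u'(0) = -5/27 + 3*C1 + 3*C2 = 0. Solving gives C1 = 112/81, C2 = -107/81.

u = -31/81 - 5*x/27 - x**2/9 - 107*exp(3*x)*sin(3*x)/81 + 112*cos(3*x)*exp(3*x)/81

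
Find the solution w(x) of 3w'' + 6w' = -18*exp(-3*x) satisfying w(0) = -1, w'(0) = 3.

Divide through by 3: w'' + 2w' = -6*exp(-3*x).
Characteristic equation r² + 2r = 0 factors as (r + 2)r = 0, so r = -2, 0.
Hence w_h = C1*exp(-2*x) + C2.
Try w_p = A*exp(-3*x). Substituting into the equation and dividing by exp(-3*x) gives A = -2, so w_p = -2*exp(-3*x).
General solution: w = C2 - 2*exp(-3*x) + C1*exp(-2*x).
Apply the initial conditions: w(0) = -2 + C1 + C2 = -1 and w'(0) = 6 - 2*C1 = 3. Solving gives C1 = 3/2, C2 = -1/2.

w = -1/2 - 2*exp(-3*x) + 3*exp(-2*x)/2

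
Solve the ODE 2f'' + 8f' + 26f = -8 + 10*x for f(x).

f = -72/169 + 5*x/13 + C1*cos(3*x)*exp(-2*x) + C2*exp(-2*x)*sin(3*x)

Divide through by 2: f'' + 4f' + 13f = -4 + 5*x.
Characteristic equation r² + 4r + 13 = 0 has discriminant (4)² - 4·(13) = -36 < 0, so r = -2 ± 3i.
Hence f_h = C1*cos(3*x)*exp(-2*x) + C2*exp(-2*x)*sin(3*x).
For the particular solution try f_p = A0 + A1*x. Substituting and matching coefficients of each power of x gives A0 = -72/169, A1 = 5/13, so f_p = -72/169 + 5*x/13.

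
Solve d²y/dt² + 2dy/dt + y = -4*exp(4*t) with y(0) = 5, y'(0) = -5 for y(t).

y = -4*exp(4*t)/25 + 129*exp(-t)/25 + 4*t*exp(-t)/5

Characteristic equation r² + 2r + 1 = 0 has discriminant (2)² - 4·(1) = 0, so r = -1 is a repeated root.
Hence y_h = (C1 + C2*t)*exp(-t).
Try y_p = A*exp(4*t). Substituting into the equation and dividing by exp(4*t) gives A = -4/25, so y_p = -4*exp(4*t)/25.
General solution: y = -4*exp(4*t)/25 + C1*exp(-t) + C2*t*exp(-t).
Apply the initial conditions: y(0) = -4/25 + C1 = 5 and y'(0) = -16/25 + C2 - C1 = -5. Solving gives C1 = 129/25, C2 = 4/5.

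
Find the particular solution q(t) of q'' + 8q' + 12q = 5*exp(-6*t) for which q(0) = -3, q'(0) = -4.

Characteristic equation r² + 8r + 12 = 0 factors as (r + 6)(r + 2) = 0, so r = -6, -2.
Hence q_h = C1*exp(-6*t) + C2*exp(-2*t).
Since exp(-6*t) solves the homogeneous equation (r = -6 is a root of multiplicity 1), multiply the trial by t. Try q_p = A*t*exp(-6*t). Substituting into the equation and dividing by exp(-6*t) gives A = -5/4, so q_p = -5*t*exp(-6*t)/4.
General solution: q = C1*exp(-6*t) + C2*exp(-2*t) - 5*t*exp(-6*t)/4.
Apply the initial conditions: q(0) = C1 + C2 = -3 and q'(0) = -5/4 - 6*C1 - 2*C2 = -4. Solving gives C1 = 35/16, C2 = -83/16.

q = -83*exp(-2*t)/16 + 35*exp(-6*t)/16 - 5*t*exp(-6*t)/4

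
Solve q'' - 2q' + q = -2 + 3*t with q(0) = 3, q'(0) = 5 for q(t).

Characteristic equation r² - 2r + 1 = 0 has discriminant (-2)² - 4·(1) = 0, so r = 1 is a repeated root.
Hence q_h = (C1 + C2*t)*exp(t).
For the particular solution try q_p = A0 + A1*t. Substituting and matching coefficients of each power of t gives A0 = 4, A1 = 3, so q_p = 4 + 3*t.
General solution: q = 4 + 3*t + C1*exp(t) + C2*t*exp(t).
Apply the initial conditions: q(0) = 4 + C1 = 3 and q'(0) = 3 + C1 + C2 = 5. Solving gives C1 = -1, C2 = 3.

q = 4 - exp(t) + 3*t + 3*t*exp(t)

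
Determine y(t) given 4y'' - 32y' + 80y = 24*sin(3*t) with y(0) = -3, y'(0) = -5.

Divide through by 4: y'' - 8y' + 20y = 6*sin(3*t).
Characteristic equation r² - 8r + 20 = 0 has discriminant (-8)² - 4·(20) = -16 < 0, so r = 4 ± 2i.
Hence y_h = C1*cos(2*t)*exp(4*t) + C2*exp(4*t)*sin(2*t).
Try y_p = A*cos(3*t) + B*sin(3*t). Substituting and equating the coefficients of cos(3t) and sin(3t) gives A = 144/697, B = 66/697, so y_p = 66*sin(3*t)/697 + 144*cos(3*t)/697.
General solution: y = 66*sin(3*t)/697 + 144*cos(3*t)/697 + C1*cos(2*t)*exp(4*t) + C2*exp(4*t)*sin(2*t).
Apply the initial conditions: y(0) = 144/697 + C1 = -3 and y'(0) = 198/697 + 2*C2 + 4*C1 = -5. Solving gives C1 = -2235/697, C2 = 5257/1394.

y = 66*sin(3*t)/697 + 144*cos(3*t)/697 - 2235*cos(2*t)*exp(4*t)/697 + 5257*exp(4*t)*sin(2*t)/1394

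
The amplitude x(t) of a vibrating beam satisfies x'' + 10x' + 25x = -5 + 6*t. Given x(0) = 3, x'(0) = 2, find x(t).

Characteristic equation r² + 10r + 25 = 0 has discriminant (10)² - 4·(25) = 0, so r = -5 is a repeated root.
Hence x_h = (C1 + C2*t)*exp(-5*t).
For the particular solution try x_p = A0 + A1*t. Substituting and matching coefficients of each power of t gives A0 = -37/125, A1 = 6/25, so x_p = -37/125 + 6*t/25.
General solution: x = -37/125 + 6*t/25 + C1*exp(-5*t) + C2*t*exp(-5*t).
Apply the initial conditions: x(0) = -37/125 + C1 = 3 and x'(0) = 6/25 + C2 - 5*C1 = 2. Solving gives C1 = 412/125, C2 = 456/25.

x = -37/125 + 6*t/25 + 412*exp(-5*t)/125 + 456*t*exp(-5*t)/25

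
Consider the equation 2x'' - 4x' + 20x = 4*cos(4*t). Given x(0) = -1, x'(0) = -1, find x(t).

Divide through by 2: x'' - 2x' + 10x = 2*cos(4*t).
Characteristic equation r² - 2r + 10 = 0 has discriminant (-2)² - 4·(10) = -36 < 0, so r = 1 ± 3i.
Hence x_h = C1*cos(3*t)*exp(t) + C2*exp(t)*sin(3*t).
Try x_p = A*cos(4*t) + B*sin(4*t). Substituting and equating the coefficients of cos(4t) and sin(4t) gives A = -3/25, B = -4/25, so x_p = -4*sin(4*t)/25 - 3*cos(4*t)/25.
General solution: x = -4*sin(4*t)/25 - 3*cos(4*t)/25 + C1*cos(3*t)*exp(t) + C2*exp(t)*sin(3*t).
Apply the initial conditions: x(0) = -3/25 + C1 = -1 and x'(0) = -16/25 + C1 + 3*C2 = -1. Solving gives C1 = -22/25, C2 = 13/75.

x = -4*sin(4*t)/25 - 3*cos(4*t)/25 - 22*cos(3*t)*exp(t)/25 + 13*exp(t)*sin(3*t)/75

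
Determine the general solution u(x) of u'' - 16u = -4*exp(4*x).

Characteristic equation r² - 16 = 0 factors as (r + 4)(r - 4) = 0, so r = -4, 4.
Hence u_h = C1*exp(-4*x) + C2*exp(4*x).
Since exp(4*x) solves the homogeneous equation (r = 4 is a root of multiplicity 1), multiply the trial by x. Try u_p = A*x*exp(4*x). Substituting into the equation and dividing by exp(4*x) gives A = -1/2, so u_p = -x*exp(4*x)/2.

u = C1*exp(-4*x) + C2*exp(4*x) - x*exp(4*x)/2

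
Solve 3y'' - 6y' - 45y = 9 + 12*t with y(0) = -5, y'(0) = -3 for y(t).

Divide through by 3: y'' - 2y' - 15y = 3 + 4*t.
Characteristic equation r² - 2r - 15 = 0 factors as (r - 5)(r + 3) = 0, so r = 5, -3.
Hence y_h = C1*exp(5*t) + C2*exp(-3*t).
For the particular solution try y_p = A0 + A1*t. Substituting and matching coefficients of each power of t gives A0 = -37/225, A1 = -4/15, so y_p = -37/225 - 4*t/15.
General solution: y = -37/225 - 4*t/15 + C1*exp(5*t) + C2*exp(-3*t).
Apply the initial conditions: y(0) = -37/225 + C1 + C2 = -5 and y'(0) = -4/15 - 3*C2 + 5*C1 = -3. Solving gives C1 = -431/200, C2 = -193/72.

y = -37/225 - 431*exp(5*t)/200 - 193*exp(-3*t)/72 - 4*t/15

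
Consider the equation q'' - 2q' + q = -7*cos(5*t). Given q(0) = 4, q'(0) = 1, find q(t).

Characteristic equation r² - 2r + 1 = 0 has discriminant (-2)² - 4·(1) = 0, so r = 1 is a repeated root.
Hence q_h = (C1 + C2*t)*exp(t).
Try q_p = A*cos(5*t) + B*sin(5*t). Substituting and equating the coefficients of cos(5t) and sin(5t) gives A = 42/169, B = 35/338, so q_p = 35*sin(5*t)/338 + 42*cos(5*t)/169.
General solution: q = 35*sin(5*t)/338 + 42*cos(5*t)/169 + C1*exp(t) + C2*t*exp(t).
Apply the initial conditions: q(0) = 42/169 + C1 = 4 and q'(0) = 175/338 + C1 + C2 = 1. Solving gives C1 = 634/169, C2 = -85/26.

q = 35*sin(5*t)/338 + 42*cos(5*t)/169 + 634*exp(t)/169 - 85*t*exp(t)/26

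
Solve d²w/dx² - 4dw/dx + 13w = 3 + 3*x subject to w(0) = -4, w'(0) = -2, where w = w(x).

w = 51/169 + 3*x/13 - 727*cos(3*x)*exp(2*x)/169 + 359*exp(2*x)*sin(3*x)/169

Characteristic equation r² - 4r + 13 = 0 has discriminant (-4)² - 4·(13) = -36 < 0, so r = 2 ± 3i.
Hence w_h = C1*cos(3*x)*exp(2*x) + C2*exp(2*x)*sin(3*x).
For the particular solution try w_p = A0 + A1*x. Substituting and matching coefficients of each power of x gives A0 = 51/169, A1 = 3/13, so w_p = 51/169 + 3*x/13.
General solution: w = 51/169 + 3*x/13 + C1*cos(3*x)*exp(2*x) + C2*exp(2*x)*sin(3*x).
Apply the initial conditions: w(0) = 51/169 + C1 = -4 and w'(0) = 3/13 + 2*C1 + 3*C2 = -2. Solving gives C1 = -727/169, C2 = 359/169.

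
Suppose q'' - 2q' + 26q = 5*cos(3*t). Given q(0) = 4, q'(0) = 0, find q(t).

q = -6*sin(3*t)/65 + 17*cos(3*t)/65 - 9*exp(t)*sin(5*t)/13 + 243*cos(5*t)*exp(t)/65

Characteristic equation r² - 2r + 26 = 0 has discriminant (-2)² - 4·(26) = -100 < 0, so r = 1 ± 5i.
Hence q_h = C1*cos(5*t)*exp(t) + C2*exp(t)*sin(5*t).
Try q_p = A*cos(3*t) + B*sin(3*t). Substituting and equating the coefficients of cos(3t) and sin(3t) gives A = 17/65, B = -6/65, so q_p = -6*sin(3*t)/65 + 17*cos(3*t)/65.
General solution: q = -6*sin(3*t)/65 + 17*cos(3*t)/65 + C1*cos(5*t)*exp(t) + C2*exp(t)*sin(5*t).
Apply the initial conditions: q(0) = 17/65 + C1 = 4 and q'(0) = -18/65 + C1 + 5*C2 = 0. Solving gives C1 = 243/65, C2 = -9/13.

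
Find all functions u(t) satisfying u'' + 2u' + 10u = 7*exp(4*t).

u = 7*exp(4*t)/34 + C1*cos(3*t)*exp(-t) + C2*exp(-t)*sin(3*t)

Characteristic equation r² + 2r + 10 = 0 has discriminant (2)² - 4·(10) = -36 < 0, so r = -1 ± 3i.
Hence u_h = C1*cos(3*t)*exp(-t) + C2*exp(-t)*sin(3*t).
Try u_p = A*exp(4*t). Substituting into the equation and dividing by exp(4*t) gives A = 7/34, so u_p = 7*exp(4*t)/34.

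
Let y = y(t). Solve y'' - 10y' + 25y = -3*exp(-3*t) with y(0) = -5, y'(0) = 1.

y = -317*exp(5*t)/64 - 3*exp(-3*t)/64 + 205*t*exp(5*t)/8

Characteristic equation r² - 10r + 25 = 0 has discriminant (-10)² - 4·(25) = 0, so r = 5 is a repeated root.
Hence y_h = (C1 + C2*t)*exp(5*t).
Try y_p = A*exp(-3*t). Substituting into the equation and dividing by exp(-3*t) gives A = -3/64, so y_p = -3*exp(-3*t)/64.
General solution: y = -3*exp(-3*t)/64 + C1*exp(5*t) + C2*t*exp(5*t).
Apply the initial conditions: y(0) = -3/64 + C1 = -5 and y'(0) = 9/64 + C2 + 5*C1 = 1. Solving gives C1 = -317/64, C2 = 205/8.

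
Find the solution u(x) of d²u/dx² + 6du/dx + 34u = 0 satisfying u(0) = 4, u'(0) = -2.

u = 2*exp(-3*x)*sin(5*x) + 4*cos(5*x)*exp(-3*x)

Characteristic equation r² + 6r + 34 = 0 has discriminant (6)² - 4·(34) = -100 < 0, so r = -3 ± 5i.
Hence u_h = C1*cos(5*x)*exp(-3*x) + C2*exp(-3*x)*sin(5*x).
Apply the initial conditions: u(0) = C1 = 4 and u'(0) = -3*C1 + 5*C2 = -2. Solving gives C1 = 4, C2 = 2.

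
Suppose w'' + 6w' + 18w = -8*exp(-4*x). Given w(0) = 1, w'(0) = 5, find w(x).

w = -4*exp(-4*x)/5 + 9*cos(3*x)*exp(-3*x)/5 + 12*exp(-3*x)*sin(3*x)/5

Characteristic equation r² + 6r + 18 = 0 has discriminant (6)² - 4·(18) = -36 < 0, so r = -3 ± 3i.
Hence w_h = C1*cos(3*x)*exp(-3*x) + C2*exp(-3*x)*sin(3*x).
Try w_p = A*exp(-4*x). Substituting into the equation and dividing by exp(-4*x) gives A = -4/5, so w_p = -4*exp(-4*x)/5.
General solution: w = -4*exp(-4*x)/5 + C1*cos(3*x)*exp(-3*x) + C2*exp(-3*x)*sin(3*x).
Apply the initial conditions: w(0) = -4/5 + C1 = 1 and w'(0) = 16/5 - 3*C1 + 3*C2 = 5. Solving gives C1 = 9/5, C2 = 12/5.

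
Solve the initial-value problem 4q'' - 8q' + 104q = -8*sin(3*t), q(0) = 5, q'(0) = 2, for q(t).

Divide through by 4: q'' - 2q' + 26q = -2*sin(3*t).
Characteristic equation r² - 2r + 26 = 0 has discriminant (-2)² - 4·(26) = -100 < 0, so r = 1 ± 5i.
Hence q_h = C1*cos(5*t)*exp(t) + C2*exp(t)*sin(5*t).
Try q_p = A*cos(3*t) + B*sin(3*t). Substituting and equating the coefficients of cos(3t) and sin(3t) gives A = -12/325, B = -34/325, so q_p = -34*sin(3*t)/325 - 12*cos(3*t)/325.
General solution: q = -34*sin(3*t)/325 - 12*cos(3*t)/325 + C1*cos(5*t)*exp(t) + C2*exp(t)*sin(5*t).
Apply the initial conditions: q(0) = -12/325 + C1 = 5 and q'(0) = -102/325 + C1 + 5*C2 = 2. Solving gives C1 = 1637/325, C2 = -177/325.

q = -34*sin(3*t)/325 - 12*cos(3*t)/325 - 177*exp(t)*sin(5*t)/325 + 1637*cos(5*t)*exp(t)/325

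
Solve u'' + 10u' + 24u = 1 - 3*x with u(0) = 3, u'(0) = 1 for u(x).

u = 3/32 - 51*exp(-6*x)/8 - x/8 + 297*exp(-4*x)/32

Characteristic equation r² + 10r + 24 = 0 factors as (r + 6)(r + 4) = 0, so r = -6, -4.
Hence u_h = C1*exp(-6*x) + C2*exp(-4*x).
For the particular solution try u_p = A0 + A1*x. Substituting and matching coefficients of each power of x gives A0 = 3/32, A1 = -1/8, so u_p = 3/32 - x/8.
General solution: u = 3/32 - x/8 + C1*exp(-6*x) + C2*exp(-4*x).
Apply the initial conditions: u(0) = 3/32 + C1 + C2 = 3 and u'(0) = -1/8 - 6*C1 - 4*C2 = 1. Solving gives C1 = -51/8, C2 = 297/32.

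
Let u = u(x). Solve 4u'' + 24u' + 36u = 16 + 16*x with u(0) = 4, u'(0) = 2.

Divide through by 4: u'' + 6u' + 9u = 4 + 4*x.
Characteristic equation r² + 6r + 9 = 0 has discriminant (6)² - 4·(9) = 0, so r = -3 is a repeated root.
Hence u_h = (C1 + C2*x)*exp(-3*x).
For the particular solution try u_p = A0 + A1*x. Substituting and matching coefficients of each power of x gives A0 = 4/27, A1 = 4/9, so u_p = 4/27 + 4*x/9.
General solution: u = 4/27 + 4*x/9 + C1*exp(-3*x) + C2*x*exp(-3*x).
Apply the initial conditions: u(0) = 4/27 + C1 = 4 and u'(0) = 4/9 + C2 - 3*C1 = 2. Solving gives C1 = 104/27, C2 = 118/9.

u = 4/27 + 4*x/9 + 104*exp(-3*x)/27 + 118*x*exp(-3*x)/9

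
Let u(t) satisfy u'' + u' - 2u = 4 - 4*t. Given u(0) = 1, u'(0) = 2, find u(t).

u = -1 + 2*t + 2*exp(-2*t)/3 + 4*exp(t)/3

Characteristic equation r² + r - 2 = 0 factors as (r - 1)(r + 2) = 0, so r = 1, -2.
Hence u_h = C1*exp(t) + C2*exp(-2*t).
For the particular solution try u_p = A0 + A1*t. Substituting and matching coefficients of each power of t gives A0 = -1, A1 = 2, so u_p = -1 + 2*t.
General solution: u = -1 + 2*t + C1*exp(t) + C2*exp(-2*t).
Apply the initial conditions: u(0) = -1 + C1 + C2 = 1 and u'(0) = 2 + C1 - 2*C2 = 2. Solving gives C1 = 4/3, C2 = 2/3.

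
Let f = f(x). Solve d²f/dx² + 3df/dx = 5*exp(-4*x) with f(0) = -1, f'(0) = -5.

Characteristic equation r² + 3r = 0 factors as (r + 3)r = 0, so r = -3, 0.
Hence f_h = C1*exp(-3*x) + C2.
Try f_p = A*exp(-4*x). Substituting into the equation and dividing by exp(-4*x) gives A = 5/4, so f_p = 5*exp(-4*x)/4.
General solution: f = C2 + 5*exp(-4*x)/4 + C1*exp(-3*x).
Apply the initial conditions: f(0) = 5/4 + C1 + C2 = -1 and f'(0) = -5 - 3*C1 = -5. Solving gives C1 = 0, C2 = -9/4.

f = -9/4 + 5*exp(-4*x)/4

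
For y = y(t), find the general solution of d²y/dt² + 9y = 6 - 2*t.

Characteristic equation r² + 9 = 0 has discriminant (0)² - 4·(9) = -36 < 0, so r = ± 3i.
Hence y_h = C1*cos(3*t) + C2*sin(3*t).
For the particular solution try y_p = A0 + A1*t. Substituting and matching coefficients of each power of t gives A0 = 2/3, A1 = -2/9, so y_p = 2/3 - 2*t/9.

y = 2/3 - 2*t/9 + C1*cos(3*t) + C2*sin(3*t)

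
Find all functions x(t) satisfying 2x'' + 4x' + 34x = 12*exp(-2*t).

Divide through by 2: x'' + 2x' + 17x = 6*exp(-2*t).
Characteristic equation r² + 2r + 17 = 0 has discriminant (2)² - 4·(17) = -64 < 0, so r = -1 ± 4i.
Hence x_h = C1*cos(4*t)*exp(-t) + C2*exp(-t)*sin(4*t).
Try x_p = A*exp(-2*t). Substituting into the equation and dividing by exp(-2*t) gives A = 6/17, so x_p = 6*exp(-2*t)/17.

x = 6*exp(-2*t)/17 + C1*cos(4*t)*exp(-t) + C2*exp(-t)*sin(4*t)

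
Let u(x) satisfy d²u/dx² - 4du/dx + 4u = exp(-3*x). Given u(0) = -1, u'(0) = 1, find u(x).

u = -26*exp(2*x)/25 + exp(-3*x)/25 + 16*x*exp(2*x)/5

Characteristic equation r² - 4r + 4 = 0 has discriminant (-4)² - 4·(4) = 0, so r = 2 is a repeated root.
Hence u_h = (C1 + C2*x)*exp(2*x).
Try u_p = A*exp(-3*x). Substituting into the equation and dividing by exp(-3*x) gives A = 1/25, so u_p = exp(-3*x)/25.
General solution: u = exp(-3*x)/25 + C1*exp(2*x) + C2*x*exp(2*x).
Apply the initial conditions: u(0) = 1/25 + C1 = -1 and u'(0) = -3/25 + C2 + 2*C1 = 1. Solving gives C1 = -26/25, C2 = 16/5.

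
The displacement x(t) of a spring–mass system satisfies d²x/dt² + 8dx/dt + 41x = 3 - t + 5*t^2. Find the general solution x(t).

x = 5601/68921 - 121*t/1681 + 5*t**2/41 + C1*cos(5*t)*exp(-4*t) + C2*exp(-4*t)*sin(5*t)

Characteristic equation r² + 8r + 41 = 0 has discriminant (8)² - 4·(41) = -100 < 0, so r = -4 ± 5i.
Hence x_h = C1*cos(5*t)*exp(-4*t) + C2*exp(-4*t)*sin(5*t).
For the particular solution try x_p = A0 + A1*t + A2*t^2. Substituting and matching coefficients of each power of t gives A0 = 5601/68921, A1 = -121/1681, A2 = 5/41, so x_p = 5601/68921 - 121*t/1681 + 5*t^2/41.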